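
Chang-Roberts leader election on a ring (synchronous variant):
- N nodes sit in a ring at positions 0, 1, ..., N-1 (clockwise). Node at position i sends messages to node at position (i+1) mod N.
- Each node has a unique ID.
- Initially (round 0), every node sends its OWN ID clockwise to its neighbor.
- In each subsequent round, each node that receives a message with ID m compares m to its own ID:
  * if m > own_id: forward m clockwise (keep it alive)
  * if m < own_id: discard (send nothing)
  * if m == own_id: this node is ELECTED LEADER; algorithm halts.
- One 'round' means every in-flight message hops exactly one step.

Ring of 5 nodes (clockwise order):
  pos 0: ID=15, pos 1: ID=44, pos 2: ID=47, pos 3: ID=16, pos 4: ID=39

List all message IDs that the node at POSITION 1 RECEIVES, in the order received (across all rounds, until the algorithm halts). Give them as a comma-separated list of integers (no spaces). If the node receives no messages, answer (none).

Answer: 15,39,47

Derivation:
Round 1: pos1(id44) recv 15: drop; pos2(id47) recv 44: drop; pos3(id16) recv 47: fwd; pos4(id39) recv 16: drop; pos0(id15) recv 39: fwd
Round 2: pos4(id39) recv 47: fwd; pos1(id44) recv 39: drop
Round 3: pos0(id15) recv 47: fwd
Round 4: pos1(id44) recv 47: fwd
Round 5: pos2(id47) recv 47: ELECTED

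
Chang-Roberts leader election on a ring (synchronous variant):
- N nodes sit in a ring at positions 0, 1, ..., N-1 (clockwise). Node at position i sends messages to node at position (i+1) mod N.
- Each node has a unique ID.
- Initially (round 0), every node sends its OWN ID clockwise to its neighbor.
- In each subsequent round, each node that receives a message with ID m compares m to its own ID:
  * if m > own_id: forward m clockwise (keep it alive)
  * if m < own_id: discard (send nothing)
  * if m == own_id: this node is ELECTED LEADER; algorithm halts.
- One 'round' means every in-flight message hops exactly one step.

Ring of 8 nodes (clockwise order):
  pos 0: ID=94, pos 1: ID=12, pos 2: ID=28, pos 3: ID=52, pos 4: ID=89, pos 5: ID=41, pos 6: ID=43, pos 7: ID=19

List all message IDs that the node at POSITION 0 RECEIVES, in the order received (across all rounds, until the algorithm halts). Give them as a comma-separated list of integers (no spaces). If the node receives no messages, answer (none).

Answer: 19,43,89,94

Derivation:
Round 1: pos1(id12) recv 94: fwd; pos2(id28) recv 12: drop; pos3(id52) recv 28: drop; pos4(id89) recv 52: drop; pos5(id41) recv 89: fwd; pos6(id43) recv 41: drop; pos7(id19) recv 43: fwd; pos0(id94) recv 19: drop
Round 2: pos2(id28) recv 94: fwd; pos6(id43) recv 89: fwd; pos0(id94) recv 43: drop
Round 3: pos3(id52) recv 94: fwd; pos7(id19) recv 89: fwd
Round 4: pos4(id89) recv 94: fwd; pos0(id94) recv 89: drop
Round 5: pos5(id41) recv 94: fwd
Round 6: pos6(id43) recv 94: fwd
Round 7: pos7(id19) recv 94: fwd
Round 8: pos0(id94) recv 94: ELECTED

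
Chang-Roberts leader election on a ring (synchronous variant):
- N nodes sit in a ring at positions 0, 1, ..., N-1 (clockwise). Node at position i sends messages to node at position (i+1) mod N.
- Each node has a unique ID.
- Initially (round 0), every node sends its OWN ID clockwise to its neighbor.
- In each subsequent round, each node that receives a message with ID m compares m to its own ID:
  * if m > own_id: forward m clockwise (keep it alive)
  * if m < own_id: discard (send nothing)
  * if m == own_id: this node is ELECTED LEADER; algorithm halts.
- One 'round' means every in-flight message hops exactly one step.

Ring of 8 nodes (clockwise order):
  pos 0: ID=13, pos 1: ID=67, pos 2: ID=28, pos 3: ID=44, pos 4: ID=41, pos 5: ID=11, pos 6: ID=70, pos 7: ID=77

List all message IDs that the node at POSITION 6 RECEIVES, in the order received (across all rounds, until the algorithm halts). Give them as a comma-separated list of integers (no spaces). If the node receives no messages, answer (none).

Round 1: pos1(id67) recv 13: drop; pos2(id28) recv 67: fwd; pos3(id44) recv 28: drop; pos4(id41) recv 44: fwd; pos5(id11) recv 41: fwd; pos6(id70) recv 11: drop; pos7(id77) recv 70: drop; pos0(id13) recv 77: fwd
Round 2: pos3(id44) recv 67: fwd; pos5(id11) recv 44: fwd; pos6(id70) recv 41: drop; pos1(id67) recv 77: fwd
Round 3: pos4(id41) recv 67: fwd; pos6(id70) recv 44: drop; pos2(id28) recv 77: fwd
Round 4: pos5(id11) recv 67: fwd; pos3(id44) recv 77: fwd
Round 5: pos6(id70) recv 67: drop; pos4(id41) recv 77: fwd
Round 6: pos5(id11) recv 77: fwd
Round 7: pos6(id70) recv 77: fwd
Round 8: pos7(id77) recv 77: ELECTED

Answer: 11,41,44,67,77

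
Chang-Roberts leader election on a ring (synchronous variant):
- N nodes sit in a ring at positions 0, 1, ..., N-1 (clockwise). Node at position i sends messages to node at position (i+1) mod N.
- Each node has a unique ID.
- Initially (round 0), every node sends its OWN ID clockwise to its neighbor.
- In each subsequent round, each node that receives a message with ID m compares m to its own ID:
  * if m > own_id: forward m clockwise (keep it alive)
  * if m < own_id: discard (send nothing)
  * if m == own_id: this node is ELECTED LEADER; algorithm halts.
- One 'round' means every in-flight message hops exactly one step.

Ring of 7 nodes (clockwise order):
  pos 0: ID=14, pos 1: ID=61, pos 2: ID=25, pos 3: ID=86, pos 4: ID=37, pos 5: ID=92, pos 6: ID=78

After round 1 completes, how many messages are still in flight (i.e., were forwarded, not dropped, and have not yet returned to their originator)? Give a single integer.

Answer: 4

Derivation:
Round 1: pos1(id61) recv 14: drop; pos2(id25) recv 61: fwd; pos3(id86) recv 25: drop; pos4(id37) recv 86: fwd; pos5(id92) recv 37: drop; pos6(id78) recv 92: fwd; pos0(id14) recv 78: fwd
After round 1: 4 messages still in flight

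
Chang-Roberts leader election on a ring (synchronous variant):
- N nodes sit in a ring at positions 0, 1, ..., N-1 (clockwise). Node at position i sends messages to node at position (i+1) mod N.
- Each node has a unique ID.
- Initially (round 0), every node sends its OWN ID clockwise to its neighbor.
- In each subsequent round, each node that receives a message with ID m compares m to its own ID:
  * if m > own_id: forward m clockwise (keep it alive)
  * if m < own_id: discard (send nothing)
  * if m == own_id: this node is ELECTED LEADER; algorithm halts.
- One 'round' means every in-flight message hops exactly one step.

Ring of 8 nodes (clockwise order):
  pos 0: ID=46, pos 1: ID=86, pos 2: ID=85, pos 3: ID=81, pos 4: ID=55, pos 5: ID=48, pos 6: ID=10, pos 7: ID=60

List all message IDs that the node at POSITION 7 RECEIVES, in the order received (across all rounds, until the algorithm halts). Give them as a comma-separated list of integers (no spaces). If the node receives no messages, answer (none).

Answer: 10,48,55,81,85,86

Derivation:
Round 1: pos1(id86) recv 46: drop; pos2(id85) recv 86: fwd; pos3(id81) recv 85: fwd; pos4(id55) recv 81: fwd; pos5(id48) recv 55: fwd; pos6(id10) recv 48: fwd; pos7(id60) recv 10: drop; pos0(id46) recv 60: fwd
Round 2: pos3(id81) recv 86: fwd; pos4(id55) recv 85: fwd; pos5(id48) recv 81: fwd; pos6(id10) recv 55: fwd; pos7(id60) recv 48: drop; pos1(id86) recv 60: drop
Round 3: pos4(id55) recv 86: fwd; pos5(id48) recv 85: fwd; pos6(id10) recv 81: fwd; pos7(id60) recv 55: drop
Round 4: pos5(id48) recv 86: fwd; pos6(id10) recv 85: fwd; pos7(id60) recv 81: fwd
Round 5: pos6(id10) recv 86: fwd; pos7(id60) recv 85: fwd; pos0(id46) recv 81: fwd
Round 6: pos7(id60) recv 86: fwd; pos0(id46) recv 85: fwd; pos1(id86) recv 81: drop
Round 7: pos0(id46) recv 86: fwd; pos1(id86) recv 85: drop
Round 8: pos1(id86) recv 86: ELECTED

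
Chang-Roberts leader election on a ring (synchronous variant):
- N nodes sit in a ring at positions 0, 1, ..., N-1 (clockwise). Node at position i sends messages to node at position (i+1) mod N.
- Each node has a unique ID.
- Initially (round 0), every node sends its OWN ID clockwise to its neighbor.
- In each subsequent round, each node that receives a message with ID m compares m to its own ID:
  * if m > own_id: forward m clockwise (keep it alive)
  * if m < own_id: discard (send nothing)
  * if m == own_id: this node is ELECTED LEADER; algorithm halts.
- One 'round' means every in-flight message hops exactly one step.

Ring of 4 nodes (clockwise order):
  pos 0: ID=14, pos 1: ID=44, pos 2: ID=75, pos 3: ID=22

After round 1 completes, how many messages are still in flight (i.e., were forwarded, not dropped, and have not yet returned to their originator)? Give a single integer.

Round 1: pos1(id44) recv 14: drop; pos2(id75) recv 44: drop; pos3(id22) recv 75: fwd; pos0(id14) recv 22: fwd
After round 1: 2 messages still in flight

Answer: 2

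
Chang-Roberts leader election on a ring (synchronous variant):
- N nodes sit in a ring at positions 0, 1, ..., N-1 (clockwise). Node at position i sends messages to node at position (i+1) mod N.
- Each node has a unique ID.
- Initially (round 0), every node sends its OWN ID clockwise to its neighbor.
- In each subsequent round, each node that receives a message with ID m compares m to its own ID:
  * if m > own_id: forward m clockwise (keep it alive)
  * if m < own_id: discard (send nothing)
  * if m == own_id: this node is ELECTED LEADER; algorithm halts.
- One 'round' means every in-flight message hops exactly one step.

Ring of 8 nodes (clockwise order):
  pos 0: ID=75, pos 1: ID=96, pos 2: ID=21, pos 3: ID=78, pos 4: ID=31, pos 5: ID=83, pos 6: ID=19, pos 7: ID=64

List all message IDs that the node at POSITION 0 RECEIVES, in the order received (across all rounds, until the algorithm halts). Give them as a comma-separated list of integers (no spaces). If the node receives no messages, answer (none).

Answer: 64,83,96

Derivation:
Round 1: pos1(id96) recv 75: drop; pos2(id21) recv 96: fwd; pos3(id78) recv 21: drop; pos4(id31) recv 78: fwd; pos5(id83) recv 31: drop; pos6(id19) recv 83: fwd; pos7(id64) recv 19: drop; pos0(id75) recv 64: drop
Round 2: pos3(id78) recv 96: fwd; pos5(id83) recv 78: drop; pos7(id64) recv 83: fwd
Round 3: pos4(id31) recv 96: fwd; pos0(id75) recv 83: fwd
Round 4: pos5(id83) recv 96: fwd; pos1(id96) recv 83: drop
Round 5: pos6(id19) recv 96: fwd
Round 6: pos7(id64) recv 96: fwd
Round 7: pos0(id75) recv 96: fwd
Round 8: pos1(id96) recv 96: ELECTED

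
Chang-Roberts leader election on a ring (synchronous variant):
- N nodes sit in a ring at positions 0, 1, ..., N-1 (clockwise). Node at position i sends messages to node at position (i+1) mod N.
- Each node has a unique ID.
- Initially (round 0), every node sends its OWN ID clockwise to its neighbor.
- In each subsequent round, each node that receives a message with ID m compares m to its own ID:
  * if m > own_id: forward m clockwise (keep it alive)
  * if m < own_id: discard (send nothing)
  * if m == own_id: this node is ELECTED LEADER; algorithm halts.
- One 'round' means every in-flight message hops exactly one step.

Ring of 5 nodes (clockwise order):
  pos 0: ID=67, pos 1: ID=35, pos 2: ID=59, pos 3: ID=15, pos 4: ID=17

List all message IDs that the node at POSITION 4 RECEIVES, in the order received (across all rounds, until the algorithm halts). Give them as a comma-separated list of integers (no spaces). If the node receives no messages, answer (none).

Round 1: pos1(id35) recv 67: fwd; pos2(id59) recv 35: drop; pos3(id15) recv 59: fwd; pos4(id17) recv 15: drop; pos0(id67) recv 17: drop
Round 2: pos2(id59) recv 67: fwd; pos4(id17) recv 59: fwd
Round 3: pos3(id15) recv 67: fwd; pos0(id67) recv 59: drop
Round 4: pos4(id17) recv 67: fwd
Round 5: pos0(id67) recv 67: ELECTED

Answer: 15,59,67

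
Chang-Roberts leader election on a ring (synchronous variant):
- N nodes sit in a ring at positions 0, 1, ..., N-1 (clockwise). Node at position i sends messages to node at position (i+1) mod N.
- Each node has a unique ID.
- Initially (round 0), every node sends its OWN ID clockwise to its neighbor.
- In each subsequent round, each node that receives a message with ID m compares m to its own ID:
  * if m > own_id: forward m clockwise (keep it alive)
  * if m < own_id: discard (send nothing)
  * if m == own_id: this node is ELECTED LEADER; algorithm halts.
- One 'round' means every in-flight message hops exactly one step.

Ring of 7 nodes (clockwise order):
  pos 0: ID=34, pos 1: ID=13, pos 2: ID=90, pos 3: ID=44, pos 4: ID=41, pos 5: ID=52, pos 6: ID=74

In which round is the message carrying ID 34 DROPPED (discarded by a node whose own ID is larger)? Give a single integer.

Round 1: pos1(id13) recv 34: fwd; pos2(id90) recv 13: drop; pos3(id44) recv 90: fwd; pos4(id41) recv 44: fwd; pos5(id52) recv 41: drop; pos6(id74) recv 52: drop; pos0(id34) recv 74: fwd
Round 2: pos2(id90) recv 34: drop; pos4(id41) recv 90: fwd; pos5(id52) recv 44: drop; pos1(id13) recv 74: fwd
Round 3: pos5(id52) recv 90: fwd; pos2(id90) recv 74: drop
Round 4: pos6(id74) recv 90: fwd
Round 5: pos0(id34) recv 90: fwd
Round 6: pos1(id13) recv 90: fwd
Round 7: pos2(id90) recv 90: ELECTED
Message ID 34 originates at pos 0; dropped at pos 2 in round 2

Answer: 2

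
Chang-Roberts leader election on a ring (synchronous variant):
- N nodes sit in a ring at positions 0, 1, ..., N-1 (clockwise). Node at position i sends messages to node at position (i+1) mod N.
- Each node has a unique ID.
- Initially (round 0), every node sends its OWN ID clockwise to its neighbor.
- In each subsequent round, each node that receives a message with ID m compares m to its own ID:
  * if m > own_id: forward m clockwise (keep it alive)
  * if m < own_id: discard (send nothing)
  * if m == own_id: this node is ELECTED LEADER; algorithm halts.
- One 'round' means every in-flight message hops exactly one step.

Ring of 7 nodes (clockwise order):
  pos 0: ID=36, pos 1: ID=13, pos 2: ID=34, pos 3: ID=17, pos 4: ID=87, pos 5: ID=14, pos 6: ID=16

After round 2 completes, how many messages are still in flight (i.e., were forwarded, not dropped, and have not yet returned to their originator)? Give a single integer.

Answer: 2

Derivation:
Round 1: pos1(id13) recv 36: fwd; pos2(id34) recv 13: drop; pos3(id17) recv 34: fwd; pos4(id87) recv 17: drop; pos5(id14) recv 87: fwd; pos6(id16) recv 14: drop; pos0(id36) recv 16: drop
Round 2: pos2(id34) recv 36: fwd; pos4(id87) recv 34: drop; pos6(id16) recv 87: fwd
After round 2: 2 messages still in flight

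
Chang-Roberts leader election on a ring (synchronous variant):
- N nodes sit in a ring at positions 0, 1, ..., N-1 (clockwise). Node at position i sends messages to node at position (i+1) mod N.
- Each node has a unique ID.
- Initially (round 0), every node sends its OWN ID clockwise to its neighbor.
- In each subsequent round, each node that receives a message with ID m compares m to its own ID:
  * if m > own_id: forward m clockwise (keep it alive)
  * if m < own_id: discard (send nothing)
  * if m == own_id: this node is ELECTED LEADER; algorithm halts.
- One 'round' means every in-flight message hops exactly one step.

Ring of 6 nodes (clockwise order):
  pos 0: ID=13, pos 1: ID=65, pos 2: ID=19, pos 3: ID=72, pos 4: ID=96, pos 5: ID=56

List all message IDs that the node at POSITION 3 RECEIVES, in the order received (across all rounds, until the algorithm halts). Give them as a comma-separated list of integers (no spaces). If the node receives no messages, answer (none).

Answer: 19,65,96

Derivation:
Round 1: pos1(id65) recv 13: drop; pos2(id19) recv 65: fwd; pos3(id72) recv 19: drop; pos4(id96) recv 72: drop; pos5(id56) recv 96: fwd; pos0(id13) recv 56: fwd
Round 2: pos3(id72) recv 65: drop; pos0(id13) recv 96: fwd; pos1(id65) recv 56: drop
Round 3: pos1(id65) recv 96: fwd
Round 4: pos2(id19) recv 96: fwd
Round 5: pos3(id72) recv 96: fwd
Round 6: pos4(id96) recv 96: ELECTED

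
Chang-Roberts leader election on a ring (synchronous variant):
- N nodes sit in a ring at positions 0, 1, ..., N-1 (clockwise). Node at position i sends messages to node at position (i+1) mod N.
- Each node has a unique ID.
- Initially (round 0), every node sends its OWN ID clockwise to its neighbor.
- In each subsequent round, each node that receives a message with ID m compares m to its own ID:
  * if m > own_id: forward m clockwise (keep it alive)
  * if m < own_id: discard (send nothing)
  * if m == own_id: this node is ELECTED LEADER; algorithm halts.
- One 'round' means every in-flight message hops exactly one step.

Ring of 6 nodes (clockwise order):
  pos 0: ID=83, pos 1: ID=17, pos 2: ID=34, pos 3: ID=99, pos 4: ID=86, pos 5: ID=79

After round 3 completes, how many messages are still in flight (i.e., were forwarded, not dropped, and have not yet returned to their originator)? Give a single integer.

Answer: 2

Derivation:
Round 1: pos1(id17) recv 83: fwd; pos2(id34) recv 17: drop; pos3(id99) recv 34: drop; pos4(id86) recv 99: fwd; pos5(id79) recv 86: fwd; pos0(id83) recv 79: drop
Round 2: pos2(id34) recv 83: fwd; pos5(id79) recv 99: fwd; pos0(id83) recv 86: fwd
Round 3: pos3(id99) recv 83: drop; pos0(id83) recv 99: fwd; pos1(id17) recv 86: fwd
After round 3: 2 messages still in flight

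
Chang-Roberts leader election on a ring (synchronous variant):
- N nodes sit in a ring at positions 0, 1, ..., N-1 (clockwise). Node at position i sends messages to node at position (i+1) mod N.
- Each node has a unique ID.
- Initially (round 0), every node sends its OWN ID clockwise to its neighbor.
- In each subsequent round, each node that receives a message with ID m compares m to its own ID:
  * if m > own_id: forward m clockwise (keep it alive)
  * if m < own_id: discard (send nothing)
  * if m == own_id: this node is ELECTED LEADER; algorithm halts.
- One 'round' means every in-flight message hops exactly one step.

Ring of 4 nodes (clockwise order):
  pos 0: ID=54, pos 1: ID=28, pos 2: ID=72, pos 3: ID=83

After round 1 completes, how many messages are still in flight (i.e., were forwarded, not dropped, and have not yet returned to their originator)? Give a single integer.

Answer: 2

Derivation:
Round 1: pos1(id28) recv 54: fwd; pos2(id72) recv 28: drop; pos3(id83) recv 72: drop; pos0(id54) recv 83: fwd
After round 1: 2 messages still in flight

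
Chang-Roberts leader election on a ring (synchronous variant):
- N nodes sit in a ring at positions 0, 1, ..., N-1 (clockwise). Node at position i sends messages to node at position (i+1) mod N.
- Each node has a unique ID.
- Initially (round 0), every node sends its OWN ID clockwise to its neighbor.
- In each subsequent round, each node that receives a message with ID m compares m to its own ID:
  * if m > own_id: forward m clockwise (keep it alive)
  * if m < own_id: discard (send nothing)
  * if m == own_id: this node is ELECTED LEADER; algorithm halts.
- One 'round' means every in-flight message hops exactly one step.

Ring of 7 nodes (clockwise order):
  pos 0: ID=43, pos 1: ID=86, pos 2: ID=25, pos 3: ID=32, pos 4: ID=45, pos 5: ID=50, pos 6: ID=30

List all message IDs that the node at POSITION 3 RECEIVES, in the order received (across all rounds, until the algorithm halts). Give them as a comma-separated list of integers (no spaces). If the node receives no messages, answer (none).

Answer: 25,86

Derivation:
Round 1: pos1(id86) recv 43: drop; pos2(id25) recv 86: fwd; pos3(id32) recv 25: drop; pos4(id45) recv 32: drop; pos5(id50) recv 45: drop; pos6(id30) recv 50: fwd; pos0(id43) recv 30: drop
Round 2: pos3(id32) recv 86: fwd; pos0(id43) recv 50: fwd
Round 3: pos4(id45) recv 86: fwd; pos1(id86) recv 50: drop
Round 4: pos5(id50) recv 86: fwd
Round 5: pos6(id30) recv 86: fwd
Round 6: pos0(id43) recv 86: fwd
Round 7: pos1(id86) recv 86: ELECTED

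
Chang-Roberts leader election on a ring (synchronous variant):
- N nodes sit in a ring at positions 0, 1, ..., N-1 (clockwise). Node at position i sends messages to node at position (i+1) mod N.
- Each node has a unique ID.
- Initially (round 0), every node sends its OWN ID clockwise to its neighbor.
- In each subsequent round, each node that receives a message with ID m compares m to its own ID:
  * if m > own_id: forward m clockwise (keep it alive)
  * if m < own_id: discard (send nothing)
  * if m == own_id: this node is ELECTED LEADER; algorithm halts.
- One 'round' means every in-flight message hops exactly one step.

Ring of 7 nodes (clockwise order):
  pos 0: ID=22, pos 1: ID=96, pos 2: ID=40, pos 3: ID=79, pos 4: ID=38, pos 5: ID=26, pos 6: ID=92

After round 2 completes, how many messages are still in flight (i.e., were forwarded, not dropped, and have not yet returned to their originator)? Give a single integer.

Round 1: pos1(id96) recv 22: drop; pos2(id40) recv 96: fwd; pos3(id79) recv 40: drop; pos4(id38) recv 79: fwd; pos5(id26) recv 38: fwd; pos6(id92) recv 26: drop; pos0(id22) recv 92: fwd
Round 2: pos3(id79) recv 96: fwd; pos5(id26) recv 79: fwd; pos6(id92) recv 38: drop; pos1(id96) recv 92: drop
After round 2: 2 messages still in flight

Answer: 2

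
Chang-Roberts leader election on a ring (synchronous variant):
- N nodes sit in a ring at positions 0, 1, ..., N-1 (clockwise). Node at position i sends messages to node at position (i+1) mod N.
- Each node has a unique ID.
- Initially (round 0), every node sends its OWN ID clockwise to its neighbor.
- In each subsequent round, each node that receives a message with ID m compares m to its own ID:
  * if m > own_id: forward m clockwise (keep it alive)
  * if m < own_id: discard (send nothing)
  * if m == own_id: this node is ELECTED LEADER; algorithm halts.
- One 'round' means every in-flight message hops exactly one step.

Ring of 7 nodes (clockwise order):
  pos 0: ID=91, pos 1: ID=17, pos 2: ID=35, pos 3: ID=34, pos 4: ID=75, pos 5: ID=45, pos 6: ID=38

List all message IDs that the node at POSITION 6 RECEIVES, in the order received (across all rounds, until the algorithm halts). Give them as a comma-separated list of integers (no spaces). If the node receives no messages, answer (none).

Round 1: pos1(id17) recv 91: fwd; pos2(id35) recv 17: drop; pos3(id34) recv 35: fwd; pos4(id75) recv 34: drop; pos5(id45) recv 75: fwd; pos6(id38) recv 45: fwd; pos0(id91) recv 38: drop
Round 2: pos2(id35) recv 91: fwd; pos4(id75) recv 35: drop; pos6(id38) recv 75: fwd; pos0(id91) recv 45: drop
Round 3: pos3(id34) recv 91: fwd; pos0(id91) recv 75: drop
Round 4: pos4(id75) recv 91: fwd
Round 5: pos5(id45) recv 91: fwd
Round 6: pos6(id38) recv 91: fwd
Round 7: pos0(id91) recv 91: ELECTED

Answer: 45,75,91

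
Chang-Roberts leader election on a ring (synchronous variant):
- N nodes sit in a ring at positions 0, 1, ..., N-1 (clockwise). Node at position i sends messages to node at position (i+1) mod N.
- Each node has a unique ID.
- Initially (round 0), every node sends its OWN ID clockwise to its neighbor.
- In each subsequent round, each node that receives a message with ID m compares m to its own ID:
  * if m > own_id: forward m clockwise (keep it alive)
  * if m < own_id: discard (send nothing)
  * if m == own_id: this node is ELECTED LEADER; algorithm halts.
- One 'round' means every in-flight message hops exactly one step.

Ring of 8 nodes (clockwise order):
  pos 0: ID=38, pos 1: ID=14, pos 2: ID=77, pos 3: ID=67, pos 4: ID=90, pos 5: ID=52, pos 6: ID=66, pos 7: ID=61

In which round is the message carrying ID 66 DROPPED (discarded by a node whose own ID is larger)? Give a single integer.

Answer: 4

Derivation:
Round 1: pos1(id14) recv 38: fwd; pos2(id77) recv 14: drop; pos3(id67) recv 77: fwd; pos4(id90) recv 67: drop; pos5(id52) recv 90: fwd; pos6(id66) recv 52: drop; pos7(id61) recv 66: fwd; pos0(id38) recv 61: fwd
Round 2: pos2(id77) recv 38: drop; pos4(id90) recv 77: drop; pos6(id66) recv 90: fwd; pos0(id38) recv 66: fwd; pos1(id14) recv 61: fwd
Round 3: pos7(id61) recv 90: fwd; pos1(id14) recv 66: fwd; pos2(id77) recv 61: drop
Round 4: pos0(id38) recv 90: fwd; pos2(id77) recv 66: drop
Round 5: pos1(id14) recv 90: fwd
Round 6: pos2(id77) recv 90: fwd
Round 7: pos3(id67) recv 90: fwd
Round 8: pos4(id90) recv 90: ELECTED
Message ID 66 originates at pos 6; dropped at pos 2 in round 4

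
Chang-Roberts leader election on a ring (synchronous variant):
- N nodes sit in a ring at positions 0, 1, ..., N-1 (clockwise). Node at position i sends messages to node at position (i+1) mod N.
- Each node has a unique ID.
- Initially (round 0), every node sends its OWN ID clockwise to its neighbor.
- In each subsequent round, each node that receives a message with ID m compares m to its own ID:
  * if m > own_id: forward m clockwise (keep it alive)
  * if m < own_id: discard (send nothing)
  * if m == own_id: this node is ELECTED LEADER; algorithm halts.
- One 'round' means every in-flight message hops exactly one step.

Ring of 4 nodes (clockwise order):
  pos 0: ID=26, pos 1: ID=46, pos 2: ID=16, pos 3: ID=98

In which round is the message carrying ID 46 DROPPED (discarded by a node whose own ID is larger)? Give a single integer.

Round 1: pos1(id46) recv 26: drop; pos2(id16) recv 46: fwd; pos3(id98) recv 16: drop; pos0(id26) recv 98: fwd
Round 2: pos3(id98) recv 46: drop; pos1(id46) recv 98: fwd
Round 3: pos2(id16) recv 98: fwd
Round 4: pos3(id98) recv 98: ELECTED
Message ID 46 originates at pos 1; dropped at pos 3 in round 2

Answer: 2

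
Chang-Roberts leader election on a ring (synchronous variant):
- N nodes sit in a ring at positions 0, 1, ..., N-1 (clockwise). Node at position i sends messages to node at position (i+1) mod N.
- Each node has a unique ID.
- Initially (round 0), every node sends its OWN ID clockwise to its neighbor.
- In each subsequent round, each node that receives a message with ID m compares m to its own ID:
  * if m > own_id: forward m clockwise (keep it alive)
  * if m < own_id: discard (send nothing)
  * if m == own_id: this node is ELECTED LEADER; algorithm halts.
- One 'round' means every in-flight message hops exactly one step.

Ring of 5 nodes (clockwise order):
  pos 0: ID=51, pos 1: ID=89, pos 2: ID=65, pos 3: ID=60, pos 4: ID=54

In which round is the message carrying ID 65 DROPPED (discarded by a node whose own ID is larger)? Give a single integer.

Round 1: pos1(id89) recv 51: drop; pos2(id65) recv 89: fwd; pos3(id60) recv 65: fwd; pos4(id54) recv 60: fwd; pos0(id51) recv 54: fwd
Round 2: pos3(id60) recv 89: fwd; pos4(id54) recv 65: fwd; pos0(id51) recv 60: fwd; pos1(id89) recv 54: drop
Round 3: pos4(id54) recv 89: fwd; pos0(id51) recv 65: fwd; pos1(id89) recv 60: drop
Round 4: pos0(id51) recv 89: fwd; pos1(id89) recv 65: drop
Round 5: pos1(id89) recv 89: ELECTED
Message ID 65 originates at pos 2; dropped at pos 1 in round 4

Answer: 4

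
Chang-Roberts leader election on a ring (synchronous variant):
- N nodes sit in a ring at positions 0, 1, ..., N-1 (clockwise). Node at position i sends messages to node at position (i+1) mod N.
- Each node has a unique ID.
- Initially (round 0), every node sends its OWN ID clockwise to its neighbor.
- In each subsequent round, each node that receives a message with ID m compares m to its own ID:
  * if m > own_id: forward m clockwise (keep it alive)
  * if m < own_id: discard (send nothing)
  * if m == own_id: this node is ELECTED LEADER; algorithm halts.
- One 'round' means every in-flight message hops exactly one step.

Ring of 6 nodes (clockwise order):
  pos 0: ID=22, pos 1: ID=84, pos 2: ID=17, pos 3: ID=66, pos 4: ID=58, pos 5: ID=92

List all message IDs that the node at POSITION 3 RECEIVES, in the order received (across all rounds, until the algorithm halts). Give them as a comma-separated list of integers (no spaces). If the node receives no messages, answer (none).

Round 1: pos1(id84) recv 22: drop; pos2(id17) recv 84: fwd; pos3(id66) recv 17: drop; pos4(id58) recv 66: fwd; pos5(id92) recv 58: drop; pos0(id22) recv 92: fwd
Round 2: pos3(id66) recv 84: fwd; pos5(id92) recv 66: drop; pos1(id84) recv 92: fwd
Round 3: pos4(id58) recv 84: fwd; pos2(id17) recv 92: fwd
Round 4: pos5(id92) recv 84: drop; pos3(id66) recv 92: fwd
Round 5: pos4(id58) recv 92: fwd
Round 6: pos5(id92) recv 92: ELECTED

Answer: 17,84,92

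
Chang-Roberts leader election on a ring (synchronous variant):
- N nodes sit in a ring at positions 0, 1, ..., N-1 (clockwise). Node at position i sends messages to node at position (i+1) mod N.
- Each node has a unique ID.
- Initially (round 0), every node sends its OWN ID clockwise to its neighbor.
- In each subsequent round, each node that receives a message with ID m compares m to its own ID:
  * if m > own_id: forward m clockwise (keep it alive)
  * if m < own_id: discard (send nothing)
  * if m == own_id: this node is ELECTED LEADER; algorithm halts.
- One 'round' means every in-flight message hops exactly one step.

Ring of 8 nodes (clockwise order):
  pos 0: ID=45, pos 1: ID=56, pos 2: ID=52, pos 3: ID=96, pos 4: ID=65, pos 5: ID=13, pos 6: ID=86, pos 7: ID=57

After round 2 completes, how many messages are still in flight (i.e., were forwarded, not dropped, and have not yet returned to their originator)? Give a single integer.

Round 1: pos1(id56) recv 45: drop; pos2(id52) recv 56: fwd; pos3(id96) recv 52: drop; pos4(id65) recv 96: fwd; pos5(id13) recv 65: fwd; pos6(id86) recv 13: drop; pos7(id57) recv 86: fwd; pos0(id45) recv 57: fwd
Round 2: pos3(id96) recv 56: drop; pos5(id13) recv 96: fwd; pos6(id86) recv 65: drop; pos0(id45) recv 86: fwd; pos1(id56) recv 57: fwd
After round 2: 3 messages still in flight

Answer: 3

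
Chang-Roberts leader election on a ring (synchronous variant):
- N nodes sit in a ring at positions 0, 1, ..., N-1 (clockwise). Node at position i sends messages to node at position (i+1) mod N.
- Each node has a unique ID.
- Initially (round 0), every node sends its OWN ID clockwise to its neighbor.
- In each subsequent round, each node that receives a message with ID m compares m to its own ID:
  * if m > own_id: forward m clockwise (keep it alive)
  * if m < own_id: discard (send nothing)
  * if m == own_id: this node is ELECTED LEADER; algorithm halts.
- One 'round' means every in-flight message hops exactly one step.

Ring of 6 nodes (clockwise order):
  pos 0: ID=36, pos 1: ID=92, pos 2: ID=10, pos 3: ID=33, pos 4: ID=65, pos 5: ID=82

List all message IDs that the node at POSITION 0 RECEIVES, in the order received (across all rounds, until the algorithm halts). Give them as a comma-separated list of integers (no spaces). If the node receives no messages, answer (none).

Answer: 82,92

Derivation:
Round 1: pos1(id92) recv 36: drop; pos2(id10) recv 92: fwd; pos3(id33) recv 10: drop; pos4(id65) recv 33: drop; pos5(id82) recv 65: drop; pos0(id36) recv 82: fwd
Round 2: pos3(id33) recv 92: fwd; pos1(id92) recv 82: drop
Round 3: pos4(id65) recv 92: fwd
Round 4: pos5(id82) recv 92: fwd
Round 5: pos0(id36) recv 92: fwd
Round 6: pos1(id92) recv 92: ELECTED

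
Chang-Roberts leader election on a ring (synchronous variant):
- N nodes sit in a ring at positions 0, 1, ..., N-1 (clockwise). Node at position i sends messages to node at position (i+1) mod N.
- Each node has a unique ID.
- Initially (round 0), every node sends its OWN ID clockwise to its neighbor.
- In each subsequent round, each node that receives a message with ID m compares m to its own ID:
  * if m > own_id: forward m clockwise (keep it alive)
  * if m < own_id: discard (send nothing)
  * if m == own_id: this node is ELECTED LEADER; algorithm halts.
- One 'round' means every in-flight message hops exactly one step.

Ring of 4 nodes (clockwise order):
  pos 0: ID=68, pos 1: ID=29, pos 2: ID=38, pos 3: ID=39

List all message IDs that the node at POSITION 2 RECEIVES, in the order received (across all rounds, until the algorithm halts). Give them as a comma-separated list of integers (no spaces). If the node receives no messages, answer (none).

Round 1: pos1(id29) recv 68: fwd; pos2(id38) recv 29: drop; pos3(id39) recv 38: drop; pos0(id68) recv 39: drop
Round 2: pos2(id38) recv 68: fwd
Round 3: pos3(id39) recv 68: fwd
Round 4: pos0(id68) recv 68: ELECTED

Answer: 29,68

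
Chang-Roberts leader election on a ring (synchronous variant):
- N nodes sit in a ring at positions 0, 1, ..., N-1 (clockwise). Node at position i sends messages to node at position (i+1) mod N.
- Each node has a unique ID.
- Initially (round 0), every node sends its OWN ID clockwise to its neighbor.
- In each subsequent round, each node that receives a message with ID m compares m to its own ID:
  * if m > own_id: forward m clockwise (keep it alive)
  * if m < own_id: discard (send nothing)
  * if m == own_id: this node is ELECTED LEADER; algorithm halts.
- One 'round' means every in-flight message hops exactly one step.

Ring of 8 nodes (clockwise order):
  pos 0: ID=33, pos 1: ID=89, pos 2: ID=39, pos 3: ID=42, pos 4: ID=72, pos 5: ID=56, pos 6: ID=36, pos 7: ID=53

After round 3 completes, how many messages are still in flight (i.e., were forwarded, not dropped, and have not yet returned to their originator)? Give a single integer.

Answer: 3

Derivation:
Round 1: pos1(id89) recv 33: drop; pos2(id39) recv 89: fwd; pos3(id42) recv 39: drop; pos4(id72) recv 42: drop; pos5(id56) recv 72: fwd; pos6(id36) recv 56: fwd; pos7(id53) recv 36: drop; pos0(id33) recv 53: fwd
Round 2: pos3(id42) recv 89: fwd; pos6(id36) recv 72: fwd; pos7(id53) recv 56: fwd; pos1(id89) recv 53: drop
Round 3: pos4(id72) recv 89: fwd; pos7(id53) recv 72: fwd; pos0(id33) recv 56: fwd
After round 3: 3 messages still in flight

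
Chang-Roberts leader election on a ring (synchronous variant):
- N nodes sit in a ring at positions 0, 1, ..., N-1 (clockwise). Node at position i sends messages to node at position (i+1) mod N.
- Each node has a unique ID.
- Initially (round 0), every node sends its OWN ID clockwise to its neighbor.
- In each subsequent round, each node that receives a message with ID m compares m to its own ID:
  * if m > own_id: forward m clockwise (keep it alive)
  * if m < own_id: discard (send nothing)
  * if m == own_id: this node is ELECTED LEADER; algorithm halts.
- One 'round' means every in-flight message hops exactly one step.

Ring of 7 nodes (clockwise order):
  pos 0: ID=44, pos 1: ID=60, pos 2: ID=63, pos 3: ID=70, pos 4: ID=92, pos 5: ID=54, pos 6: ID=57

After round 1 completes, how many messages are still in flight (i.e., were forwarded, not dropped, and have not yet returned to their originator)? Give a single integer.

Round 1: pos1(id60) recv 44: drop; pos2(id63) recv 60: drop; pos3(id70) recv 63: drop; pos4(id92) recv 70: drop; pos5(id54) recv 92: fwd; pos6(id57) recv 54: drop; pos0(id44) recv 57: fwd
After round 1: 2 messages still in flight

Answer: 2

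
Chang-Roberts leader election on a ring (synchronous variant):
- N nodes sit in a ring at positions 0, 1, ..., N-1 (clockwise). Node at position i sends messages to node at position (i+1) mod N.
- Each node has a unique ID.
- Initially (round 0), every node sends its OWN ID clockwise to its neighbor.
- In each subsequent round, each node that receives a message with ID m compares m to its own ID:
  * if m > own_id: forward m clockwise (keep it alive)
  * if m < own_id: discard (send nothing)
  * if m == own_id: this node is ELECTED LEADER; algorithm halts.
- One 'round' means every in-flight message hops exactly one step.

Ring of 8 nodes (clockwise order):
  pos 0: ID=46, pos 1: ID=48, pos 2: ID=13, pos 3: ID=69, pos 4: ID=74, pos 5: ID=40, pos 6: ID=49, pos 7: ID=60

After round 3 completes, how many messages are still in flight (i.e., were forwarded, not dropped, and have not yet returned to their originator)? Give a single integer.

Round 1: pos1(id48) recv 46: drop; pos2(id13) recv 48: fwd; pos3(id69) recv 13: drop; pos4(id74) recv 69: drop; pos5(id40) recv 74: fwd; pos6(id49) recv 40: drop; pos7(id60) recv 49: drop; pos0(id46) recv 60: fwd
Round 2: pos3(id69) recv 48: drop; pos6(id49) recv 74: fwd; pos1(id48) recv 60: fwd
Round 3: pos7(id60) recv 74: fwd; pos2(id13) recv 60: fwd
After round 3: 2 messages still in flight

Answer: 2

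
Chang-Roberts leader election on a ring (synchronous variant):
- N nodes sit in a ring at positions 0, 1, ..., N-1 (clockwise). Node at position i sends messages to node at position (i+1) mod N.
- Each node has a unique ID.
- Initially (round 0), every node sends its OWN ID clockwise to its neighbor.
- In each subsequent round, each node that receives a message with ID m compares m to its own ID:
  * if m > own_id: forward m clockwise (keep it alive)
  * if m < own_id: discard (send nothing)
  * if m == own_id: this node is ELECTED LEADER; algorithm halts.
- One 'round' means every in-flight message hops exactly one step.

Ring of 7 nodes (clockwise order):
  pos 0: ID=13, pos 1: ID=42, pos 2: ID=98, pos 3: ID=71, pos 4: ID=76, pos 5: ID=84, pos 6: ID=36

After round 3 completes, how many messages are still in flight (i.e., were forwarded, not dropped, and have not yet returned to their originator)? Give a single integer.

Round 1: pos1(id42) recv 13: drop; pos2(id98) recv 42: drop; pos3(id71) recv 98: fwd; pos4(id76) recv 71: drop; pos5(id84) recv 76: drop; pos6(id36) recv 84: fwd; pos0(id13) recv 36: fwd
Round 2: pos4(id76) recv 98: fwd; pos0(id13) recv 84: fwd; pos1(id42) recv 36: drop
Round 3: pos5(id84) recv 98: fwd; pos1(id42) recv 84: fwd
After round 3: 2 messages still in flight

Answer: 2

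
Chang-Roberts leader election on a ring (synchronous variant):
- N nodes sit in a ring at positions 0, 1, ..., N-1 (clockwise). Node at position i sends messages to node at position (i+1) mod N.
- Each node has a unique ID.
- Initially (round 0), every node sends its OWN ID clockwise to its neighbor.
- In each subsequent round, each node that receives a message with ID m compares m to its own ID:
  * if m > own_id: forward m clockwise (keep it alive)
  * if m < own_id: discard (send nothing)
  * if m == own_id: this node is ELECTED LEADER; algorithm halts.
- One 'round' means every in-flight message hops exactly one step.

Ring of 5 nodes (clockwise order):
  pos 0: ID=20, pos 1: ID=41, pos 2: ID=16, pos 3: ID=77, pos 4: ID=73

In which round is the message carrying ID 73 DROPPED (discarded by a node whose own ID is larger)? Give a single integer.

Round 1: pos1(id41) recv 20: drop; pos2(id16) recv 41: fwd; pos3(id77) recv 16: drop; pos4(id73) recv 77: fwd; pos0(id20) recv 73: fwd
Round 2: pos3(id77) recv 41: drop; pos0(id20) recv 77: fwd; pos1(id41) recv 73: fwd
Round 3: pos1(id41) recv 77: fwd; pos2(id16) recv 73: fwd
Round 4: pos2(id16) recv 77: fwd; pos3(id77) recv 73: drop
Round 5: pos3(id77) recv 77: ELECTED
Message ID 73 originates at pos 4; dropped at pos 3 in round 4

Answer: 4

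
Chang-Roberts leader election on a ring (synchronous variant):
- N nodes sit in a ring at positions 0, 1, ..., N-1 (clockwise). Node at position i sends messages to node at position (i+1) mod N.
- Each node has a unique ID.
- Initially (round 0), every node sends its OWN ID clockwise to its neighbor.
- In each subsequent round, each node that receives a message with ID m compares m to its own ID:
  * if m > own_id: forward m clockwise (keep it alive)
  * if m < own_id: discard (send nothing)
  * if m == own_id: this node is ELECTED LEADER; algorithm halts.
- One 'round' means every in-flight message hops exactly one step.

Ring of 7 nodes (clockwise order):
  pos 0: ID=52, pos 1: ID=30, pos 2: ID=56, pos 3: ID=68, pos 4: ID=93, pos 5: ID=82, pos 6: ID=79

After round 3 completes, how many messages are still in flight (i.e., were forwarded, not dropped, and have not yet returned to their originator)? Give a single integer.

Round 1: pos1(id30) recv 52: fwd; pos2(id56) recv 30: drop; pos3(id68) recv 56: drop; pos4(id93) recv 68: drop; pos5(id82) recv 93: fwd; pos6(id79) recv 82: fwd; pos0(id52) recv 79: fwd
Round 2: pos2(id56) recv 52: drop; pos6(id79) recv 93: fwd; pos0(id52) recv 82: fwd; pos1(id30) recv 79: fwd
Round 3: pos0(id52) recv 93: fwd; pos1(id30) recv 82: fwd; pos2(id56) recv 79: fwd
After round 3: 3 messages still in flight

Answer: 3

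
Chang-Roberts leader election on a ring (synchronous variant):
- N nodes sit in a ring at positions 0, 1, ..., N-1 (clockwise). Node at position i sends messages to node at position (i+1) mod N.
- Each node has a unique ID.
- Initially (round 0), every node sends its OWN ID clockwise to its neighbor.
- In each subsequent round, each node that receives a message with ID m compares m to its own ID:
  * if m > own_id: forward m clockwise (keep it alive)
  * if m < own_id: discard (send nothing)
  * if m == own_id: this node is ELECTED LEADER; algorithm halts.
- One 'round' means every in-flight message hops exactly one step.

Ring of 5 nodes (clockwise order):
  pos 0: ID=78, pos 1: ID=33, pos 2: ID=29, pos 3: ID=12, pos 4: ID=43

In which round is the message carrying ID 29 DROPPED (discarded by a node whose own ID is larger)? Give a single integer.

Round 1: pos1(id33) recv 78: fwd; pos2(id29) recv 33: fwd; pos3(id12) recv 29: fwd; pos4(id43) recv 12: drop; pos0(id78) recv 43: drop
Round 2: pos2(id29) recv 78: fwd; pos3(id12) recv 33: fwd; pos4(id43) recv 29: drop
Round 3: pos3(id12) recv 78: fwd; pos4(id43) recv 33: drop
Round 4: pos4(id43) recv 78: fwd
Round 5: pos0(id78) recv 78: ELECTED
Message ID 29 originates at pos 2; dropped at pos 4 in round 2

Answer: 2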